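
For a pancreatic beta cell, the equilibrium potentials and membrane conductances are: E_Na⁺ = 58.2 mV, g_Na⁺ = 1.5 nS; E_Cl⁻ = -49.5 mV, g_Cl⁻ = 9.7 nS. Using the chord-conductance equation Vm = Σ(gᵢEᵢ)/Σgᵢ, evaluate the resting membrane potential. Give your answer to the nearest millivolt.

-35 mV

Σ gᵢEᵢ = 1.5·(58.2) + 9.7·(-49.5) = -392.85
Σ gᵢ = 1.5 + 9.7 = 11.2
Vm = -392.85 / 11.2 = -35.08 mV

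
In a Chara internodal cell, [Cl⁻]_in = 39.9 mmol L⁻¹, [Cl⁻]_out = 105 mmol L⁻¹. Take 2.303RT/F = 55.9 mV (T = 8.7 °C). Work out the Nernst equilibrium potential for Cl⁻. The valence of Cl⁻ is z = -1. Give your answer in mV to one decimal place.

-23.5 mV

E = (55.9/z) · log₁₀([Cl⁻]_out/[Cl⁻]_in) with z = -1.
For an anion, dividing by z = -1 reverses the sign.
= (55.9/-1) · log₁₀(105/39.9) = -55.90 · log₁₀(2.632)
= -55.90 · (0.4202) = -23.49 mV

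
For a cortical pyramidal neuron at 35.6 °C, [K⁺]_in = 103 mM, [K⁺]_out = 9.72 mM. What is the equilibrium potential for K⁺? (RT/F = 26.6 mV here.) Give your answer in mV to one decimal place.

E = (26.6/z) · ln([K⁺]_out/[K⁺]_in) with z = +1.
= (26.6/1) · ln(9.72/103) = 26.60 · ln(0.09437)
= 26.60 · (-2.3605) = -62.79 mV

-62.8 mV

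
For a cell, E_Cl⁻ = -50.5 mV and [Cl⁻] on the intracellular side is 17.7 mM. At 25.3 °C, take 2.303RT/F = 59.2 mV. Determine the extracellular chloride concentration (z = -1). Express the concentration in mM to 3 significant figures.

Nernst: E = (59.2/-1) · log₁₀([out]/[in]), so log₁₀([out]/[in]) = -50.5 × -1 / 59.2 = 0.8530.
[out]/[in] = 10^(0.8530) = 7.129.
[out] = 7.129 × 17.7 = 126.2 mM.

126 mM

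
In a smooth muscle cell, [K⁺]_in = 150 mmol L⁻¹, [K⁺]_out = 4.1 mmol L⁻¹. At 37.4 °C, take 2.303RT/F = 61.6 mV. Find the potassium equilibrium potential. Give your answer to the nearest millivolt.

-96 mV

E = (61.6/z) · log₁₀([K⁺]_out/[K⁺]_in) with z = +1.
= (61.6/1) · log₁₀(4.1/150) = 61.60 · log₁₀(0.02733)
= 61.60 · (-1.5633) = -96.30 mV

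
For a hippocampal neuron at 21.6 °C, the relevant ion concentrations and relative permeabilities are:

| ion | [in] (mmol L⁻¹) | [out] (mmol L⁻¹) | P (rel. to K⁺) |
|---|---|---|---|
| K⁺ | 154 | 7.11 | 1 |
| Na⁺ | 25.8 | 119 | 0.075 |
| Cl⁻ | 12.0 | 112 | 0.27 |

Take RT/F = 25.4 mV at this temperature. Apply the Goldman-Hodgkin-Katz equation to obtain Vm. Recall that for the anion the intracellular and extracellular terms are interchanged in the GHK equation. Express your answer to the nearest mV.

Vm = 25.4 · ln[(Σ P·[cation]ₒ + Σ P·[anion]ᵢ) / (Σ P·[cation]ᵢ + Σ P·[anion]ₒ)]
Numerator = 1×7.11 + 0.075×119 + 0.27×12.0 = 19.27
Denominator = 1×154 + 0.075×25.8 + 0.27×112 = 186.2
Vm = 25.4 · ln(0.10353) = 25.4 × (-2.2679) = -57.60 mV

-58 mV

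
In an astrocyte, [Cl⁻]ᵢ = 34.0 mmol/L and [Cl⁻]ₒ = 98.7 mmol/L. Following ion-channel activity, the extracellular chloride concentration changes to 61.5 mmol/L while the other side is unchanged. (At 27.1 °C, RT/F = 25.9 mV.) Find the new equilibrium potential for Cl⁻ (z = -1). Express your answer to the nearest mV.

-15 mV

After the shift: [Cl⁻]_out = 61.5, [Cl⁻]_in = 34.0 mmol/L.
E_new = (25.9/-1)·ln(61.5/34.0) = -25.90 · (0.5927) = -15.35 mV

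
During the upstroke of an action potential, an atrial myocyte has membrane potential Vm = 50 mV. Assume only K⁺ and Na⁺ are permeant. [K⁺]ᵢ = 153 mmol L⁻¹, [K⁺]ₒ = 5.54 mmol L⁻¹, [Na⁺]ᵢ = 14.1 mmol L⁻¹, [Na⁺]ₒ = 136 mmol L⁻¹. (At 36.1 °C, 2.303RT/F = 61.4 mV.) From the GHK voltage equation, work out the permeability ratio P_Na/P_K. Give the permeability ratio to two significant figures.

Let α = P_Na/P_K. GHK: Vm = 61.4·log₁₀[(Kₒ + α·Naₒ)/(Kᵢ + α·Naᵢ)].
10^(Vm/61.4) = 10^(50.0/61.4) = 6.5213
So 6.5213·(Kᵢ + α·Naᵢ) = Kₒ + α·Naₒ → α = (6.5213·153.0 − 5.54) / (136.0 − 6.5213·14.1)
α = (997.8 − 5.54) / (136.0 − 91.95) = 992.2/44.05 = 22.52

23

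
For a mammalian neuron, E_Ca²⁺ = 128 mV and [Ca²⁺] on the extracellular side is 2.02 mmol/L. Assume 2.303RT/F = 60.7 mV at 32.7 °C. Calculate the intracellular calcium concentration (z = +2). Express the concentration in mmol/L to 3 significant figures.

0.000122 mmol/L

Nernst: E = (60.7/2) · log₁₀([out]/[in]), so log₁₀([out]/[in]) = 128.0 × 2 / 60.7 = 4.2175.
[out]/[in] = 10^(4.2175) = 1.65e+04.
[in] = 2.02 / 1.65e+04 = 0.0001224 mmol/L.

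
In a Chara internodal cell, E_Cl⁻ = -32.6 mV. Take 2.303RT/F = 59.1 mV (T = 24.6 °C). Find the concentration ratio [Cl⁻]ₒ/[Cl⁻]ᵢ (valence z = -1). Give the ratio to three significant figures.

3.56

log₁₀([out]/[in]) = E·z/(59.1) = -32.6 × -1 / 59.1 = 0.5516
[out]/[in] = 10^(0.5516) = 3.561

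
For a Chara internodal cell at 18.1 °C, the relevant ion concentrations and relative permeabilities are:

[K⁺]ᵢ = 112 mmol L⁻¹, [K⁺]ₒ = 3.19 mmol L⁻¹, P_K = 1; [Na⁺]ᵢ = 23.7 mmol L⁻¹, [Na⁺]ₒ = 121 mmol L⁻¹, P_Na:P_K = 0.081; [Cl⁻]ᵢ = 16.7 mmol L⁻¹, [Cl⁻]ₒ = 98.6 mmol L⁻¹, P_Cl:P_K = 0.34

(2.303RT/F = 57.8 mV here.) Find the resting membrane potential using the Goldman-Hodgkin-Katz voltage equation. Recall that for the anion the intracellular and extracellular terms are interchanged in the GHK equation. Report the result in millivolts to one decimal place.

Vm = 57.8 · log₁₀[(Σ P·[cation]ₒ + Σ P·[anion]ᵢ) / (Σ P·[cation]ᵢ + Σ P·[anion]ₒ)]
Numerator = 1×3.19 + 0.081×121 + 0.34×16.7 = 18.67
Denominator = 1×112 + 0.081×23.7 + 0.34×98.6 = 147.4
Vm = 57.8 · log₁₀(0.12662) = 57.8 × (-0.8975) = -51.88 mV

-51.9 mV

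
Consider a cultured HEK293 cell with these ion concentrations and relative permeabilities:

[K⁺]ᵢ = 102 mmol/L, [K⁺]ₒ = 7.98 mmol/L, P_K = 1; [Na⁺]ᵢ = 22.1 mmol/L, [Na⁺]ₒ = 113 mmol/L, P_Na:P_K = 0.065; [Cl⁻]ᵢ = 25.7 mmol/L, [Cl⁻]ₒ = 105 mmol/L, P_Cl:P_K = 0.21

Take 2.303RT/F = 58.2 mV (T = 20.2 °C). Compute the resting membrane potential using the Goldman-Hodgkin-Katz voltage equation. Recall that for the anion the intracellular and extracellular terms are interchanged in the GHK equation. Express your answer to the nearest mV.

-46 mV

Vm = 58.2 · log₁₀[(Σ P·[cation]ₒ + Σ P·[anion]ᵢ) / (Σ P·[cation]ᵢ + Σ P·[anion]ₒ)]
Numerator = 1×7.98 + 0.065×113 + 0.21×25.7 = 20.72
Denominator = 1×102 + 0.065×22.1 + 0.21×105 = 125.5
Vm = 58.2 · log₁₀(0.16513) = 58.2 × (-0.7822) = -45.52 mV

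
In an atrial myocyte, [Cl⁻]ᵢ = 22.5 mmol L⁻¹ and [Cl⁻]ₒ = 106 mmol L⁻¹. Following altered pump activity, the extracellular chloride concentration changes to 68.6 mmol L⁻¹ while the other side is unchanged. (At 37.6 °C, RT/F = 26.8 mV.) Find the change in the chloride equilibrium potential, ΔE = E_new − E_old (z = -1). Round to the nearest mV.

E_old = (26.8/-1)·ln(106/22.5) = -41.54 mV
E_new = (26.8/-1)·ln(68.6/22.5) = -29.88 mV
ΔE = -29.88 − (-41.54) = 11.66 mV

12 mV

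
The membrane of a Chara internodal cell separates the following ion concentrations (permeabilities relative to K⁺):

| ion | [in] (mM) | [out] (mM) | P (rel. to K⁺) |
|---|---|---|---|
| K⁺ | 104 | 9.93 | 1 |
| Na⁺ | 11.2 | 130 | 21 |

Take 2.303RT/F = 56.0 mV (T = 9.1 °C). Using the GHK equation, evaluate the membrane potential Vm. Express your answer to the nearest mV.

Vm = 56.0 · log₁₀[(Σ P·[cation]ₒ + Σ P·[anion]ᵢ) / (Σ P·[cation]ᵢ + Σ P·[anion]ₒ)]
Numerator = 1×9.93 + 21×130 = 2740
Denominator = 1×104 + 21×11.2 = 339.2
Vm = 56.0 · log₁₀(8.0776) = 56.0 × (0.9073) = 50.81 mV

51 mV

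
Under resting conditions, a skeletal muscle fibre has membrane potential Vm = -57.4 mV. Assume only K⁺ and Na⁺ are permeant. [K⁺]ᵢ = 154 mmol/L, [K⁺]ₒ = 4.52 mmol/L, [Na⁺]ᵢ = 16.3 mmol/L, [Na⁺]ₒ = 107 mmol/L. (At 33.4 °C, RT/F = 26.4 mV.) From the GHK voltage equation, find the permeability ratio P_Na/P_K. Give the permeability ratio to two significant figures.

Let α = P_Na/P_K. GHK: Vm = 26.4·ln[(Kₒ + α·Naₒ)/(Kᵢ + α·Naᵢ)].
e^(Vm/26.4) = e^(-57.4/26.4) = 0.11369
So 0.11369·(Kᵢ + α·Naᵢ) = Kₒ + α·Naₒ → α = (0.11369·154.0 − 4.52) / (107.0 − 0.11369·16.3)
α = (17.51 − 4.52) / (107.0 − 1.853) = 12.99/105.1 = 0.1235

0.12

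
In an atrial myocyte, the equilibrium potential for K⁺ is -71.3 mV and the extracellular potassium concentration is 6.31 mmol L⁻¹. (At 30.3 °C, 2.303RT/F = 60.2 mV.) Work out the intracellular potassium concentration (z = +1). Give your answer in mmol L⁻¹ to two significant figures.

96 mmol L⁻¹

Nernst: E = (60.2/1) · log₁₀([out]/[in]), so log₁₀([out]/[in]) = -71.3 × 1 / 60.2 = -1.1844.
[out]/[in] = 10^(-1.1844) = 0.06541.
[in] = 6.31 / 0.06541 = 96.47 mmol L⁻¹.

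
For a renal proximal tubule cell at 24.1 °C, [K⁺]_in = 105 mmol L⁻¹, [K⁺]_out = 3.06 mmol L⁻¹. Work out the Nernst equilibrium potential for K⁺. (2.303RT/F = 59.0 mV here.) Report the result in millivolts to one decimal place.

-90.6 mV

E = (59.0/z) · log₁₀([K⁺]_out/[K⁺]_in) with z = +1.
= (59.0/1) · log₁₀(3.06/105) = 59.00 · log₁₀(0.02914)
= 59.00 · (-1.5355) = -90.59 mV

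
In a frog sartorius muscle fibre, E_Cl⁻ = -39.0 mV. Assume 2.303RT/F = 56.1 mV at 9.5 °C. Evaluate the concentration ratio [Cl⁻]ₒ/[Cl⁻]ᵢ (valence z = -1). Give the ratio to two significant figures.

5.0

log₁₀([out]/[in]) = E·z/(56.1) = -39.0 × -1 / 56.1 = 0.6952
[out]/[in] = 10^(0.6952) = 4.957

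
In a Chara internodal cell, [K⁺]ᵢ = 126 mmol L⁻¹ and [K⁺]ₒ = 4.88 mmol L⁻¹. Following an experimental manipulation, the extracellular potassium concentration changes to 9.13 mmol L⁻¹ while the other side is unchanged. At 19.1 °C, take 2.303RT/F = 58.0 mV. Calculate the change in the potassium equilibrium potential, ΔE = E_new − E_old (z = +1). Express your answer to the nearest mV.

E_old = (58.0/1)·log₁₀(4.88/126) = -81.89 mV
E_new = (58.0/1)·log₁₀(9.13/126) = -66.11 mV
ΔE = -66.11 − (-81.89) = 15.78 mV

16 mV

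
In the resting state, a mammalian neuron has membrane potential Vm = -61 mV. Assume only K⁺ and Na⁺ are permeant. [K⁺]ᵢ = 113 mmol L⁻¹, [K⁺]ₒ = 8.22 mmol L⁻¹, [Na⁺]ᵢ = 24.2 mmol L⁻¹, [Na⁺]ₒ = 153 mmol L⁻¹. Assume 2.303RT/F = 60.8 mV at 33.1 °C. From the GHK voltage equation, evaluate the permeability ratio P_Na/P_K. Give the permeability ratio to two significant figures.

0.020

Let α = P_Na/P_K. GHK: Vm = 60.8·log₁₀[(Kₒ + α·Naₒ)/(Kᵢ + α·Naᵢ)].
10^(Vm/60.8) = 10^(-61.0/60.8) = 0.099245
So 0.099245·(Kᵢ + α·Naᵢ) = Kₒ + α·Naₒ → α = (0.099245·113.0 − 8.22) / (153.0 − 0.099245·24.2)
α = (11.21 − 8.22) / (153.0 − 2.402) = 2.995/150.6 = 0.01989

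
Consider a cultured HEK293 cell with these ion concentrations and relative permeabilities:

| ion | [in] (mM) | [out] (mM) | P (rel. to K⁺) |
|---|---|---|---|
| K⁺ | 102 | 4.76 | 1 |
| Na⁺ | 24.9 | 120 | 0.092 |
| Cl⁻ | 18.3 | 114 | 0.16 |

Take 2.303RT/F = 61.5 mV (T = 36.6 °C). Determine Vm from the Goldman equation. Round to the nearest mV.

-50 mV

Vm = 61.5 · log₁₀[(Σ P·[cation]ₒ + Σ P·[anion]ᵢ) / (Σ P·[cation]ᵢ + Σ P·[anion]ₒ)]
Numerator = 1×4.76 + 0.092×120 + 0.16×18.3 = 18.73
Denominator = 1×102 + 0.092×24.9 + 0.16×114 = 122.5
Vm = 61.5 · log₁₀(0.15284) = 61.5 × (-0.8158) = -50.17 mV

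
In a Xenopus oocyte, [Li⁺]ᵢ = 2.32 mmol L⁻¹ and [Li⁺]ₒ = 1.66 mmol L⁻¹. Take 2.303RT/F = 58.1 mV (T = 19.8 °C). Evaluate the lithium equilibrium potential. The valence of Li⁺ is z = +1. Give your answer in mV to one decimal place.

-8.4 mV

E = (58.1/z) · log₁₀([Li⁺]_out/[Li⁺]_in) with z = +1.
= (58.1/1) · log₁₀(1.66/2.32) = 58.10 · log₁₀(0.7155)
= 58.10 · (-0.1454) = -8.45 mV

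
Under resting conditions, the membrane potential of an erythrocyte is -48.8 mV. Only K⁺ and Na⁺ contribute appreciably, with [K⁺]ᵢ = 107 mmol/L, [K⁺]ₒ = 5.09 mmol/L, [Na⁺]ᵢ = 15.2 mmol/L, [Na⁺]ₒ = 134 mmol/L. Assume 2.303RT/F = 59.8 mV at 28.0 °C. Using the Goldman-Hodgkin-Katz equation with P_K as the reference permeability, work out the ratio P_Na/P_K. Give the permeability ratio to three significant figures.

0.0855

Let α = P_Na/P_K. GHK: Vm = 59.8·log₁₀[(Kₒ + α·Naₒ)/(Kᵢ + α·Naᵢ)].
10^(Vm/59.8) = 10^(-48.8/59.8) = 0.15274
So 0.15274·(Kᵢ + α·Naᵢ) = Kₒ + α·Naₒ → α = (0.15274·107.0 − 5.09) / (134.0 − 0.15274·15.2)
α = (16.34 − 5.09) / (134.0 − 2.322) = 11.25/131.7 = 0.08546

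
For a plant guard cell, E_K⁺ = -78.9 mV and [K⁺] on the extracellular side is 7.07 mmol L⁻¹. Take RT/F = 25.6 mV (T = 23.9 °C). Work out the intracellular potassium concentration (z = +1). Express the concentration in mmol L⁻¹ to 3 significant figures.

154 mmol L⁻¹

Nernst: E = (25.6/1) · ln([out]/[in]), so ln([out]/[in]) = -78.9 × 1 / 25.6 = -3.0820.
[out]/[in] = e^(-3.0820) = 0.04587.
[in] = 7.07 / 0.04587 = 154.1 mmol L⁻¹.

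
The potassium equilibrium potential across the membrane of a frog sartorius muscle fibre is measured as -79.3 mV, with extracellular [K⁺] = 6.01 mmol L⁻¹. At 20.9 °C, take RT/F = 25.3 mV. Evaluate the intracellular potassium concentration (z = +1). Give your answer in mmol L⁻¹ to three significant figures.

138 mmol L⁻¹

Nernst: E = (25.3/1) · ln([out]/[in]), so ln([out]/[in]) = -79.3 × 1 / 25.3 = -3.1344.
[out]/[in] = e^(-3.1344) = 0.04353.
[in] = 6.01 / 0.04353 = 138.1 mmol L⁻¹.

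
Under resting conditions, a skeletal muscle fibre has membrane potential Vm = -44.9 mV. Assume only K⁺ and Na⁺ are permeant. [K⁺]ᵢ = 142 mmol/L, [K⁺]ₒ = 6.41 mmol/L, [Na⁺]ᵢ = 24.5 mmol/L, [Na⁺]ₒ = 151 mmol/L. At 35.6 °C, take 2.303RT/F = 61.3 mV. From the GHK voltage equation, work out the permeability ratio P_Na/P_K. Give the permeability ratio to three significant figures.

Let α = P_Na/P_K. GHK: Vm = 61.3·log₁₀[(Kₒ + α·Naₒ)/(Kᵢ + α·Naᵢ)].
10^(Vm/61.3) = 10^(-44.9/61.3) = 0.18516
So 0.18516·(Kᵢ + α·Naᵢ) = Kₒ + α·Naₒ → α = (0.18516·142.0 − 6.41) / (151.0 − 0.18516·24.5)
α = (26.29 − 6.41) / (151.0 − 4.536) = 19.88/146.5 = 0.1357

0.136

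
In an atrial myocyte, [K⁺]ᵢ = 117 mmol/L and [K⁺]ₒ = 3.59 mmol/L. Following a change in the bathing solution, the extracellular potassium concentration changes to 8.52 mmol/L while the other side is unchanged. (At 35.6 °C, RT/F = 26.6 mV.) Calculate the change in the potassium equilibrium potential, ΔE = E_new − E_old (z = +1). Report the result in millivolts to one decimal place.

23.0 mV

E_old = (26.6/1)·ln(3.59/117) = -92.67 mV
E_new = (26.6/1)·ln(8.52/117) = -69.69 mV
ΔE = -69.69 − (-92.67) = 22.99 mV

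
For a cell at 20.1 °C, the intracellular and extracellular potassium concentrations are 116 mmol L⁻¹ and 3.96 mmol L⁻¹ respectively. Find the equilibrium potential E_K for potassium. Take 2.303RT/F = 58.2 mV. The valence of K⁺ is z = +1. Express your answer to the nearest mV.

-85 mV

E = (58.2/z) · log₁₀([K⁺]_out/[K⁺]_in) with z = +1.
= (58.2/1) · log₁₀(3.96/116) = 58.20 · log₁₀(0.03414)
= 58.20 · (-1.4668) = -85.37 mV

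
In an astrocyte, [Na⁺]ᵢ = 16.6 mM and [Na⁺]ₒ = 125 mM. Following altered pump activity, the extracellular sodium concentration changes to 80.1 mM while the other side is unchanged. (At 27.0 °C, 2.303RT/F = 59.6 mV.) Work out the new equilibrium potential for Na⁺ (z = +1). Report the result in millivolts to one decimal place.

After the shift: [Na⁺]_out = 80.1, [Na⁺]_in = 16.6 mM.
E_new = (59.6/1)·log₁₀(80.1/16.6) = 59.60 · (0.6835) = 40.74 mV

40.7 mV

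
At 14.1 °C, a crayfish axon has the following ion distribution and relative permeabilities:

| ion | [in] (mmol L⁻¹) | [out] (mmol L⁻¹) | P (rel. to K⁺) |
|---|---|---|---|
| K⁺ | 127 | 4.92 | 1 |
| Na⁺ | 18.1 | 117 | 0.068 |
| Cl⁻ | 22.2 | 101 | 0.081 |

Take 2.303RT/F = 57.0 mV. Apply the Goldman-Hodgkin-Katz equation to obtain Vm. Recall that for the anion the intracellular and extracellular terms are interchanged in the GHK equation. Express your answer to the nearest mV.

-55 mV

Vm = 57.0 · log₁₀[(Σ P·[cation]ₒ + Σ P·[anion]ᵢ) / (Σ P·[cation]ᵢ + Σ P·[anion]ₒ)]
Numerator = 1×4.92 + 0.068×117 + 0.081×22.2 = 14.67
Denominator = 1×127 + 0.068×18.1 + 0.081×101 = 136.4
Vm = 57.0 · log₁₀(0.10757) = 57.0 × (-0.9683) = -55.19 mV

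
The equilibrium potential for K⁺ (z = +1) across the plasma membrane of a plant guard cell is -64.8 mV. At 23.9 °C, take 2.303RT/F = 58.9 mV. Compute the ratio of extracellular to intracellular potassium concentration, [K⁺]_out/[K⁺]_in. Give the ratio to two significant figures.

log₁₀([out]/[in]) = E·z/(58.9) = -64.8 × 1 / 58.9 = -1.1002
[out]/[in] = 10^(-1.1002) = 0.0794

0.079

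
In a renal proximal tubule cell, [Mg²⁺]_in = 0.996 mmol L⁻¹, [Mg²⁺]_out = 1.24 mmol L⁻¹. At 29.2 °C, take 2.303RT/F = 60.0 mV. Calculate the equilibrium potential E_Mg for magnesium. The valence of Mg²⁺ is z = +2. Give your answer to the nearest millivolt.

3 mV

E = (60.0/z) · log₁₀([Mg²⁺]_out/[Mg²⁺]_in) with z = +2.
= (60.0/2) · log₁₀(1.24/0.996) = 30.00 · log₁₀(1.245)
= 30.00 · (0.0952) = 2.85 mV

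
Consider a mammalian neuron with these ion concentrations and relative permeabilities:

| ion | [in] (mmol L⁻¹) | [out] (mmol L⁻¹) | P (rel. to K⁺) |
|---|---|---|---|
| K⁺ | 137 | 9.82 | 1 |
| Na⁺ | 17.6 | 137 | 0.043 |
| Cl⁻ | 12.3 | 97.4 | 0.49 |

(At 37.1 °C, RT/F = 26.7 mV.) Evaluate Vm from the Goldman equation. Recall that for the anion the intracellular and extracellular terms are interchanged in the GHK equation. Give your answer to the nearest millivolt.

-57 mV

Vm = 26.7 · ln[(Σ P·[cation]ₒ + Σ P·[anion]ᵢ) / (Σ P·[cation]ᵢ + Σ P·[anion]ₒ)]
Numerator = 1×9.82 + 0.043×137 + 0.49×12.3 = 21.74
Denominator = 1×137 + 0.043×17.6 + 0.49×97.4 = 185.5
Vm = 26.7 · ln(0.1172) = 26.7 × (-2.1439) = -57.24 mV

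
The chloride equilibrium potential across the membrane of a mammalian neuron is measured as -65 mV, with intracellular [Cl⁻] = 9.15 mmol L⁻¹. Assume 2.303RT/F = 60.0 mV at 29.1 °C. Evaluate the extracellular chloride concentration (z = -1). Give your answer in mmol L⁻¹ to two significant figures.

Nernst: E = (60.0/-1) · log₁₀([out]/[in]), so log₁₀([out]/[in]) = -65.0 × -1 / 60.0 = 1.0833.
[out]/[in] = 10^(1.0833) = 12.12.
[out] = 12.12 × 9.15 = 110.9 mmol L⁻¹.

110 mmol L⁻¹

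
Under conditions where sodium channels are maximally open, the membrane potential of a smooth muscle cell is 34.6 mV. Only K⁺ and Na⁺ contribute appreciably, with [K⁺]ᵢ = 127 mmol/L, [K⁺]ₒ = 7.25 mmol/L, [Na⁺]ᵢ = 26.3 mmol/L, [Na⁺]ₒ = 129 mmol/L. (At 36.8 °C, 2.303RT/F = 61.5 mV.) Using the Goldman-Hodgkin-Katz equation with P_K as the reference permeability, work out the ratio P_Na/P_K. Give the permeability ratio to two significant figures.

Let α = P_Na/P_K. GHK: Vm = 61.5·log₁₀[(Kₒ + α·Naₒ)/(Kᵢ + α·Naᵢ)].
10^(Vm/61.5) = 10^(34.6/61.5) = 3.6526
So 3.6526·(Kᵢ + α·Naᵢ) = Kₒ + α·Naₒ → α = (3.6526·127.0 − 7.25) / (129.0 − 3.6526·26.3)
α = (463.9 − 7.25) / (129.0 − 96.06) = 456.6/32.94 = 13.86

14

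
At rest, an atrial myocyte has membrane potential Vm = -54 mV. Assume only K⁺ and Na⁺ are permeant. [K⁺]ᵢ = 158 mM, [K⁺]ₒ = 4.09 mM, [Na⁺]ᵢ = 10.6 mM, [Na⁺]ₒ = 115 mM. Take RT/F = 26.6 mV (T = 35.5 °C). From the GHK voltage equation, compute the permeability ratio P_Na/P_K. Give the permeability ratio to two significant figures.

0.15

Let α = P_Na/P_K. GHK: Vm = 26.6·ln[(Kₒ + α·Naₒ)/(Kᵢ + α·Naᵢ)].
e^(Vm/26.6) = e^(-54.0/26.6) = 0.13133
So 0.13133·(Kᵢ + α·Naᵢ) = Kₒ + α·Naₒ → α = (0.13133·158.0 − 4.09) / (115.0 − 0.13133·10.6)
α = (20.75 − 4.09) / (115.0 − 1.392) = 16.66/113.6 = 0.1466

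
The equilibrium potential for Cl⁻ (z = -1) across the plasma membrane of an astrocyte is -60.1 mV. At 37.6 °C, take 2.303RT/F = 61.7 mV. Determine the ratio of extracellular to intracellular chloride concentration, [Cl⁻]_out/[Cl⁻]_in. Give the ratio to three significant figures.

9.42

log₁₀([out]/[in]) = E·z/(61.7) = -60.1 × -1 / 61.7 = 0.9741
[out]/[in] = 10^(0.9741) = 9.42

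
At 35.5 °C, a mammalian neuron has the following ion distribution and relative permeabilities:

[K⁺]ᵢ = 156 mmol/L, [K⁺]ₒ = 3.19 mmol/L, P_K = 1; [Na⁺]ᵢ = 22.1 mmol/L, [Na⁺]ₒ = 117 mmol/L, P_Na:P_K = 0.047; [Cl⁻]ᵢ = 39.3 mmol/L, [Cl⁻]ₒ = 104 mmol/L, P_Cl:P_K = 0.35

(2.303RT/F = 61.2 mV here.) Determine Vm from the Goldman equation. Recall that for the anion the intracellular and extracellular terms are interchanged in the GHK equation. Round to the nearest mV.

-57 mV

Vm = 61.2 · log₁₀[(Σ P·[cation]ₒ + Σ P·[anion]ᵢ) / (Σ P·[cation]ᵢ + Σ P·[anion]ₒ)]
Numerator = 1×3.19 + 0.047×117 + 0.35×39.3 = 22.44
Denominator = 1×156 + 0.047×22.1 + 0.35×104 = 193.4
Vm = 61.2 · log₁₀(0.11603) = 61.2 × (-0.9354) = -57.25 mV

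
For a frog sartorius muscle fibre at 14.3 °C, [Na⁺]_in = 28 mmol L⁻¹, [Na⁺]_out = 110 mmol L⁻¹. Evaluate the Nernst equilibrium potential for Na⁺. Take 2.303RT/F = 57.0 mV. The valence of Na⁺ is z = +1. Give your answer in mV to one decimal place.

E = (57.0/z) · log₁₀([Na⁺]_out/[Na⁺]_in) with z = +1.
= (57.0/1) · log₁₀(110/28) = 57.00 · log₁₀(3.929)
= 57.00 · (0.5942) = 33.87 mV

33.9 mV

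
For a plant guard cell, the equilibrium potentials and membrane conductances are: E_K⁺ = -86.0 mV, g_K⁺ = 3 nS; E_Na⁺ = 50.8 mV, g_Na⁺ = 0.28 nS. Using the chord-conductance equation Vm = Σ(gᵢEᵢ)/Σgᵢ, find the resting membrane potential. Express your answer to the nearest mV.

Σ gᵢEᵢ = 3·(-86.0) + 0.28·(50.8) = -243.78
Σ gᵢ = 3 + 0.28 = 3.28
Vm = -243.78 / 3.28 = -74.32 mV

-74 mV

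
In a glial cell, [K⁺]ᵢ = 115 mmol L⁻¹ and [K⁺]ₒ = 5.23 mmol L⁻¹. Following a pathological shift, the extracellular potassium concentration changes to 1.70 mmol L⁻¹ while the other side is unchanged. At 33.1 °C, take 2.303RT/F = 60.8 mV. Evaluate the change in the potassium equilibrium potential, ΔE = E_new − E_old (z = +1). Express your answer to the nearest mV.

-30 mV

E_old = (60.8/1)·log₁₀(5.23/115) = -81.61 mV
E_new = (60.8/1)·log₁₀(1.70/115) = -111.28 mV
ΔE = -111.28 − (-81.61) = -29.67 mV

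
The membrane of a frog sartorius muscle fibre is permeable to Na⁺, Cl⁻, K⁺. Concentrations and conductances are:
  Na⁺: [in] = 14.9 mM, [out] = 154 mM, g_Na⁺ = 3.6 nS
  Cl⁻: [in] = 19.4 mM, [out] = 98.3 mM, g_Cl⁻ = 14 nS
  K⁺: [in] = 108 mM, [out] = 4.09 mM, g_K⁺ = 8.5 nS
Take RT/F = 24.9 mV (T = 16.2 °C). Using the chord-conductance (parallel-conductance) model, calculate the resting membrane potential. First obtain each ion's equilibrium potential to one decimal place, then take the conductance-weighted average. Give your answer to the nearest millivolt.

-40 mV

E_Na⁺ = (24.9/1)·ln(154/14.9) = 58.2 mV
E_Cl⁻ = (24.9/-1)·ln(98.3/19.4) = -40.4 mV
E_K⁺ = (24.9/1)·ln(4.09/108) = -81.5 mV
Vm = (Σ gᵢEᵢ)/(Σ gᵢ) = (3.6·58.2 + 14·-40.4 + 8.5·-81.5) / (3.6 + 14 + 8.5)
= -1048.83 / 26.1 = -40.19 mV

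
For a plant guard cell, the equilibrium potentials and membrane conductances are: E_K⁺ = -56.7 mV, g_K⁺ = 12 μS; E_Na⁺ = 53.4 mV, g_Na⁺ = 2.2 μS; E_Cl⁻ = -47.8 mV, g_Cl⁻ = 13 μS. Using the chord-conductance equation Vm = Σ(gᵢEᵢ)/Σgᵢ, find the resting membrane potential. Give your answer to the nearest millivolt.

-44 mV

Σ gᵢEᵢ = 12·(-56.7) + 2.2·(53.4) + 13·(-47.8) = -1184.32
Σ gᵢ = 12 + 2.2 + 13 = 27.2
Vm = -1184.32 / 27.2 = -43.54 mV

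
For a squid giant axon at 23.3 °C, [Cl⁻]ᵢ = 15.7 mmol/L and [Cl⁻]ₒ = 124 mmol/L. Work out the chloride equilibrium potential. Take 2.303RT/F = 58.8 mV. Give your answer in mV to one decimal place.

E = (58.8/z) · log₁₀([Cl⁻]_out/[Cl⁻]_in) with z = -1.
For an anion, dividing by z = -1 reverses the sign.
= (58.8/-1) · log₁₀(124/15.7) = -58.80 · log₁₀(7.898)
= -58.80 · (0.8975) = -52.77 mV

-52.8 mV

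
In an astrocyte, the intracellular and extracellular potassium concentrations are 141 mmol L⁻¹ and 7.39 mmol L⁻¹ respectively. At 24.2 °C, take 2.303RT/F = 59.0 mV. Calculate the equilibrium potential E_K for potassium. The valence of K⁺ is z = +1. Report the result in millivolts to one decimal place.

E = (59.0/z) · log₁₀([K⁺]_out/[K⁺]_in) with z = +1.
= (59.0/1) · log₁₀(7.39/141) = 59.00 · log₁₀(0.05241)
= 59.00 · (-1.2806) = -75.55 mV

-75.6 mV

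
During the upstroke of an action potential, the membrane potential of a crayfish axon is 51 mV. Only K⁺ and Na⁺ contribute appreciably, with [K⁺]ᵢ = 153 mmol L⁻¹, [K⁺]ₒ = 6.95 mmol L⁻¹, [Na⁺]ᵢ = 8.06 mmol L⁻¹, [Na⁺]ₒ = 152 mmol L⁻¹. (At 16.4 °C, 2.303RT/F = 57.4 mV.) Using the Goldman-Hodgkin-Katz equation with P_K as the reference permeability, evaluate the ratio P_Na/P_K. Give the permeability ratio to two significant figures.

Let α = P_Na/P_K. GHK: Vm = 57.4·log₁₀[(Kₒ + α·Naₒ)/(Kᵢ + α·Naᵢ)].
10^(Vm/57.4) = 10^(51.0/57.4) = 7.7357
So 7.7357·(Kᵢ + α·Naᵢ) = Kₒ + α·Naₒ → α = (7.7357·153.0 − 6.95) / (152.0 − 7.7357·8.06)
α = (1184 − 6.95) / (152.0 − 62.35) = 1177/89.65 = 13.12

13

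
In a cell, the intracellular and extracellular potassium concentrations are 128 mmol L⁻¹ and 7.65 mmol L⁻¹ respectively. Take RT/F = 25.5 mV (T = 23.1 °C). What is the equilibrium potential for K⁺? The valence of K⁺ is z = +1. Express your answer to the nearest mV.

E = (25.5/z) · ln([K⁺]_out/[K⁺]_in) with z = +1.
= (25.5/1) · ln(7.65/128) = 25.50 · ln(0.05977)
= 25.50 · (-2.8173) = -71.84 mV

-72 mV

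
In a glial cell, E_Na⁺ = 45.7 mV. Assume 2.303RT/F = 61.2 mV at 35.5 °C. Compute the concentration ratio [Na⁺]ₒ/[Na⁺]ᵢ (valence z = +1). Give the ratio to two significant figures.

5.6

log₁₀([out]/[in]) = E·z/(61.2) = 45.7 × 1 / 61.2 = 0.7467
[out]/[in] = 10^(0.7467) = 5.581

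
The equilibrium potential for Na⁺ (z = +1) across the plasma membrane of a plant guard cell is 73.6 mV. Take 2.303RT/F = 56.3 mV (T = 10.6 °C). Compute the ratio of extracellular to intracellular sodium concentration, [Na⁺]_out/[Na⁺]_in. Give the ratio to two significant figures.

20

log₁₀([out]/[in]) = E·z/(56.3) = 73.6 × 1 / 56.3 = 1.3073
[out]/[in] = 10^(1.3073) = 20.29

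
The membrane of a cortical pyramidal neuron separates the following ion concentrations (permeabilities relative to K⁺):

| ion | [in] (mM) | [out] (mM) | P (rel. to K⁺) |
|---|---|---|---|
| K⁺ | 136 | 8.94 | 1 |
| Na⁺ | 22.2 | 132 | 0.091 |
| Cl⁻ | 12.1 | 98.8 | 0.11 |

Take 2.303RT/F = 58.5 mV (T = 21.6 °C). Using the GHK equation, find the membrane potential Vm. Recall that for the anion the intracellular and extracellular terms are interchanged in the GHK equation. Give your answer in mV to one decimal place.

-48.3 mV

Vm = 58.5 · log₁₀[(Σ P·[cation]ₒ + Σ P·[anion]ᵢ) / (Σ P·[cation]ᵢ + Σ P·[anion]ₒ)]
Numerator = 1×8.94 + 0.091×132 + 0.11×12.1 = 22.28
Denominator = 1×136 + 0.091×22.2 + 0.11×98.8 = 148.9
Vm = 58.5 · log₁₀(0.14966) = 58.5 × (-0.8249) = -48.26 mV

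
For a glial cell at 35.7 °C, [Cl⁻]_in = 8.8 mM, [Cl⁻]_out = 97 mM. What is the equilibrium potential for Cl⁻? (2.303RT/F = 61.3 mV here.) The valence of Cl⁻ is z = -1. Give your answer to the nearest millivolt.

E = (61.3/z) · log₁₀([Cl⁻]_out/[Cl⁻]_in) with z = -1.
For an anion, dividing by z = -1 reverses the sign.
= (61.3/-1) · log₁₀(97/8.8) = -61.30 · log₁₀(11.02)
= -61.30 · (1.0423) = -63.89 mV

-64 mV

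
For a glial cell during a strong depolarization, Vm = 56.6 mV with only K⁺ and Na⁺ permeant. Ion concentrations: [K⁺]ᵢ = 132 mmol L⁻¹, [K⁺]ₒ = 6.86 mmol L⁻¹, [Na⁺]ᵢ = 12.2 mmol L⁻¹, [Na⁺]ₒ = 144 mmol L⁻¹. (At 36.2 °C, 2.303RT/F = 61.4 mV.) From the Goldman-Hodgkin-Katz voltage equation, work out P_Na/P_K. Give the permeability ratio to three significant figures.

Let α = P_Na/P_K. GHK: Vm = 61.4·log₁₀[(Kₒ + α·Naₒ)/(Kᵢ + α·Naᵢ)].
10^(Vm/61.4) = 10^(56.6/61.4) = 8.3526
So 8.3526·(Kᵢ + α·Naᵢ) = Kₒ + α·Naₒ → α = (8.3526·132.0 − 6.86) / (144.0 − 8.3526·12.2)
α = (1103 − 6.86) / (144.0 − 101.9) = 1096/42.1 = 26.03

26.0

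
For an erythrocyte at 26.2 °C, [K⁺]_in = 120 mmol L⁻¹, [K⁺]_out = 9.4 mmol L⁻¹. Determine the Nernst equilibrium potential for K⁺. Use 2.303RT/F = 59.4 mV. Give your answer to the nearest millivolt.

-66 mV

E = (59.4/z) · log₁₀([K⁺]_out/[K⁺]_in) with z = +1.
= (59.4/1) · log₁₀(9.4/120) = 59.40 · log₁₀(0.07833)
= 59.40 · (-1.1061) = -65.70 mV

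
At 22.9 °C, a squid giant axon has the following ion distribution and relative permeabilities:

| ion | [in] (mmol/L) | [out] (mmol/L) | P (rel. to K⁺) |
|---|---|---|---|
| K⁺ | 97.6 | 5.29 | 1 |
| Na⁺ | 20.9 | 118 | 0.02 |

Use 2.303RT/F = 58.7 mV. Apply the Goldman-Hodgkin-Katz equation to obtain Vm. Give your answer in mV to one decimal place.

-65.0 mV

Vm = 58.7 · log₁₀[(Σ P·[cation]ₒ + Σ P·[anion]ᵢ) / (Σ P·[cation]ᵢ + Σ P·[anion]ₒ)]
Numerator = 1×5.29 + 0.02×118 = 7.65
Denominator = 1×97.6 + 0.02×20.9 = 98.02
Vm = 58.7 · log₁₀(0.078047) = 58.7 × (-1.1076) = -65.02 mV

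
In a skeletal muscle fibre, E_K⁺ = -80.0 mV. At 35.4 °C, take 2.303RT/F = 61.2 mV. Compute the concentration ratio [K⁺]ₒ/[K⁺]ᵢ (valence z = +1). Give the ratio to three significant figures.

0.0493

log₁₀([out]/[in]) = E·z/(61.2) = -80.0 × 1 / 61.2 = -1.3072
[out]/[in] = 10^(-1.3072) = 0.0493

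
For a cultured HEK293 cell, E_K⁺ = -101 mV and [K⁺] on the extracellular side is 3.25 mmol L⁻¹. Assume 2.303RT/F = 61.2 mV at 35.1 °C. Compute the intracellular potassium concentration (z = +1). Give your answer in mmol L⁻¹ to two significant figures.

Nernst: E = (61.2/1) · log₁₀([out]/[in]), so log₁₀([out]/[in]) = -101.0 × 1 / 61.2 = -1.6503.
[out]/[in] = 10^(-1.6503) = 0.02237.
[in] = 3.25 / 0.02237 = 145.3 mmol L⁻¹.

150 mmol L⁻¹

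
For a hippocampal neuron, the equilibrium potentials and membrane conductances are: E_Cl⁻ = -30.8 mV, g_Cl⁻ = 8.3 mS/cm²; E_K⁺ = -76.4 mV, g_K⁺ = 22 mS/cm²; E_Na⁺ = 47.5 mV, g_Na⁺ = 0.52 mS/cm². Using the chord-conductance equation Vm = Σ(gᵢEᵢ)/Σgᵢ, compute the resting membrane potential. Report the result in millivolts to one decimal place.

-62.0 mV

Σ gᵢEᵢ = 8.3·(-30.8) + 22·(-76.4) + 0.52·(47.5) = -1911.74
Σ gᵢ = 8.3 + 22 + 0.52 = 30.82
Vm = -1911.74 / 30.82 = -62.03 mV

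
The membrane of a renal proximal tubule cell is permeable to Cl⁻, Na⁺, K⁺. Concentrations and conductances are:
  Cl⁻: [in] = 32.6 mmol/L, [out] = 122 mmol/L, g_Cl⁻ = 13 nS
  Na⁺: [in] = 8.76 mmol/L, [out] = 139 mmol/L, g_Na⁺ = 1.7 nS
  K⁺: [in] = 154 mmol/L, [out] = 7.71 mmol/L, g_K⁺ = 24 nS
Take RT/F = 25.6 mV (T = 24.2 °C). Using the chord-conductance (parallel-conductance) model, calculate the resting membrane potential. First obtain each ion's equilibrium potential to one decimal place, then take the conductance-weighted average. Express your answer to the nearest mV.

-56 mV

E_Cl⁻ = (25.6/-1)·ln(122/32.6) = -33.8 mV
E_Na⁺ = (25.6/1)·ln(139/8.76) = 70.8 mV
E_K⁺ = (25.6/1)·ln(7.71/154) = -76.7 mV
Vm = (Σ gᵢEᵢ)/(Σ gᵢ) = (13·-33.8 + 1.7·70.8 + 24·-76.7) / (13 + 1.7 + 24)
= -2159.84 / 38.7 = -55.81 mV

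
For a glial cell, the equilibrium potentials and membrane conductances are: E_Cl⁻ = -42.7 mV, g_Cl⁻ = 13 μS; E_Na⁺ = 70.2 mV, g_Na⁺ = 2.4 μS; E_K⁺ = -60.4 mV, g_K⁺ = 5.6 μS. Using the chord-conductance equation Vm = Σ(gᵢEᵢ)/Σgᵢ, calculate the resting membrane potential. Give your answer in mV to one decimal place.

Σ gᵢEᵢ = 13·(-42.7) + 2.4·(70.2) + 5.6·(-60.4) = -724.86
Σ gᵢ = 13 + 2.4 + 5.6 = 21
Vm = -724.86 / 21 = -34.52 mV

-34.5 mV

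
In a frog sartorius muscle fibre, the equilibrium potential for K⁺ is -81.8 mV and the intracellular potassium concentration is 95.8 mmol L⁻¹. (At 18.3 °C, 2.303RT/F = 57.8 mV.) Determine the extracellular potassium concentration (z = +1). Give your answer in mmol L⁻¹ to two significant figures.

Nernst: E = (57.8/1) · log₁₀([out]/[in]), so log₁₀([out]/[in]) = -81.8 × 1 / 57.8 = -1.4152.
[out]/[in] = 10^(-1.4152) = 0.03844.
[out] = 0.03844 × 95.8 = 3.682 mmol L⁻¹.

3.7 mmol L⁻¹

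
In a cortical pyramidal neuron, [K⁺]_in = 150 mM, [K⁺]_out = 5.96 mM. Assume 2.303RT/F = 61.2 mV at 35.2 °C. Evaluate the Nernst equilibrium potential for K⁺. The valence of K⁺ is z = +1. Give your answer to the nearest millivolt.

E = (61.2/z) · log₁₀([K⁺]_out/[K⁺]_in) with z = +1.
= (61.2/1) · log₁₀(5.96/150) = 61.20 · log₁₀(0.03973)
= 61.20 · (-1.4008) = -85.73 mV

-86 mV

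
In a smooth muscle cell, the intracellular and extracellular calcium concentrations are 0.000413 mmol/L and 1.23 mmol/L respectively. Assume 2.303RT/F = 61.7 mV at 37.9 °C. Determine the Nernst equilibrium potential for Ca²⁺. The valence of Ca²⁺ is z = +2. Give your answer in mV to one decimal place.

E = (61.7/z) · log₁₀([Ca²⁺]_out/[Ca²⁺]_in) with z = +2.
= (61.7/2) · log₁₀(1.23/0.000413) = 30.85 · log₁₀(2978)
= 30.85 · (3.4740) = 107.17 mV

107.2 mV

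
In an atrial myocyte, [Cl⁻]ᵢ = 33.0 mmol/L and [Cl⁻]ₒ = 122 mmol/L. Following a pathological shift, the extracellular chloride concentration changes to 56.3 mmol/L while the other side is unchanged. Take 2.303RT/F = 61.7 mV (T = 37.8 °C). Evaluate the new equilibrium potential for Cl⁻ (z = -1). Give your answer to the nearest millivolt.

After the shift: [Cl⁻]_out = 56.3, [Cl⁻]_in = 33.0 mmol/L.
E_new = (61.7/-1)·log₁₀(56.3/33.0) = -61.70 · (0.2320) = -14.31 mV

-14 mV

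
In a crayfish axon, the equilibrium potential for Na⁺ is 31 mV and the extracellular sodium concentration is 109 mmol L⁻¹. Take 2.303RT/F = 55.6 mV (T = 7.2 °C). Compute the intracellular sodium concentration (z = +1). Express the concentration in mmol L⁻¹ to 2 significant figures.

30 mmol L⁻¹

Nernst: E = (55.6/1) · log₁₀([out]/[in]), so log₁₀([out]/[in]) = 31.0 × 1 / 55.6 = 0.5576.
[out]/[in] = 10^(0.5576) = 3.61.
[in] = 109 / 3.61 = 30.19 mmol L⁻¹.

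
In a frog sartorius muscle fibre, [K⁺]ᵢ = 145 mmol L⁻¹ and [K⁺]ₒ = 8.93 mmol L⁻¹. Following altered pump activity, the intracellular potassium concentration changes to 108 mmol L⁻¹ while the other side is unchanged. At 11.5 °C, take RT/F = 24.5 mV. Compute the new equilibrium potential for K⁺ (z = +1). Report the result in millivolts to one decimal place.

-61.1 mV

After the shift: [K⁺]_out = 8.93, [K⁺]_in = 108 mmol L⁻¹.
E_new = (24.5/1)·ln(8.93/108) = 24.50 · (-2.4927) = -61.07 mV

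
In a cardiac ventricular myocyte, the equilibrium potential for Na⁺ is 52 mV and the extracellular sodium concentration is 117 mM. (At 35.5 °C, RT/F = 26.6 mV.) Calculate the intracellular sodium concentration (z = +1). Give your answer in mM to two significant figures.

17 mM

Nernst: E = (26.6/1) · ln([out]/[in]), so ln([out]/[in]) = 52.0 × 1 / 26.6 = 1.9549.
[out]/[in] = e^(1.9549) = 7.063.
[in] = 117 / 7.063 = 16.56 mM.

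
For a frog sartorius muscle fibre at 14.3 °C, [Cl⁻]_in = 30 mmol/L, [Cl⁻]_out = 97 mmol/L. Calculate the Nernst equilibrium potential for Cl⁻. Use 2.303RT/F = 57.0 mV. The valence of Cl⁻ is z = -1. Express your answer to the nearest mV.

E = (57.0/z) · log₁₀([Cl⁻]_out/[Cl⁻]_in) with z = -1.
For an anion, dividing by z = -1 reverses the sign.
= (57.0/-1) · log₁₀(97/30) = -57.00 · log₁₀(3.233)
= -57.00 · (0.5097) = -29.05 mV

-29 mV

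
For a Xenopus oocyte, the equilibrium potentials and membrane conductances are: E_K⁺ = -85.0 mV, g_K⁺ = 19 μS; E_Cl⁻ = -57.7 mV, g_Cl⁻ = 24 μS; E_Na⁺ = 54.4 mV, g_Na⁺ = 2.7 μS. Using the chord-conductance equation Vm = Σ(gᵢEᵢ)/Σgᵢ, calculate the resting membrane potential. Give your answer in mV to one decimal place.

-62.4 mV

Σ gᵢEᵢ = 19·(-85.0) + 24·(-57.7) + 2.7·(54.4) = -2852.92
Σ gᵢ = 19 + 24 + 2.7 = 45.7
Vm = -2852.92 / 45.7 = -62.43 mV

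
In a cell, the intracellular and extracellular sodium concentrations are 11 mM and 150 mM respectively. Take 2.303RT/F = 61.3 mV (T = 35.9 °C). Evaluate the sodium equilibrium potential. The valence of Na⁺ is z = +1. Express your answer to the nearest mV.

E = (61.3/z) · log₁₀([Na⁺]_out/[Na⁺]_in) with z = +1.
= (61.3/1) · log₁₀(150/11) = 61.30 · log₁₀(13.64)
= 61.30 · (1.1347) = 69.56 mV

70 mV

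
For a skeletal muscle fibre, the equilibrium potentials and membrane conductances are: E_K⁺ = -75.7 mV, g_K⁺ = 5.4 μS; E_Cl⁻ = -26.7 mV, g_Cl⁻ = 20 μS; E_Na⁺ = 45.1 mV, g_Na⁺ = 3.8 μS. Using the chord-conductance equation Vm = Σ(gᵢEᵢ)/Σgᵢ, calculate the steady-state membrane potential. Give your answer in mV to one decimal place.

-26.4 mV

Σ gᵢEᵢ = 5.4·(-75.7) + 20·(-26.7) + 3.8·(45.1) = -771.40
Σ gᵢ = 5.4 + 20 + 3.8 = 29.2
Vm = -771.40 / 29.2 = -26.42 mV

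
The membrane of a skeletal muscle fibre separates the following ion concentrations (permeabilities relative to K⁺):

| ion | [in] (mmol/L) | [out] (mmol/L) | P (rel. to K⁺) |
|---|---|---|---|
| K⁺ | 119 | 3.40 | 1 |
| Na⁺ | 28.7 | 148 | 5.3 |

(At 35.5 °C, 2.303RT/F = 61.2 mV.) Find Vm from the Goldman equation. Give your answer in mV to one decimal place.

28.4 mV

Vm = 61.2 · log₁₀[(Σ P·[cation]ₒ + Σ P·[anion]ᵢ) / (Σ P·[cation]ᵢ + Σ P·[anion]ₒ)]
Numerator = 1×3.40 + 5.3×148 = 787.8
Denominator = 1×119 + 5.3×28.7 = 271.1
Vm = 61.2 · log₁₀(2.9058) = 61.2 × (0.4633) = 28.35 mV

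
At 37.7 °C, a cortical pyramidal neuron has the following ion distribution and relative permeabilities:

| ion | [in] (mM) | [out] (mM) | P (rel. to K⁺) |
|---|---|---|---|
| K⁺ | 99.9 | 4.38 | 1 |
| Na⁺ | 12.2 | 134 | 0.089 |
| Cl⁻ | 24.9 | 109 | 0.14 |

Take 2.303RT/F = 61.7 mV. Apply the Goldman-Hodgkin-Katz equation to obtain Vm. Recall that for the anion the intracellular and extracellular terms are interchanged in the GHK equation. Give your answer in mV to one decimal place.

-47.4 mV

Vm = 61.7 · log₁₀[(Σ P·[cation]ₒ + Σ P·[anion]ᵢ) / (Σ P·[cation]ᵢ + Σ P·[anion]ₒ)]
Numerator = 1×4.38 + 0.089×134 + 0.14×24.9 = 19.79
Denominator = 1×99.9 + 0.089×12.2 + 0.14×109 = 116.2
Vm = 61.7 · log₁₀(0.17026) = 61.7 × (-0.7689) = -47.44 mV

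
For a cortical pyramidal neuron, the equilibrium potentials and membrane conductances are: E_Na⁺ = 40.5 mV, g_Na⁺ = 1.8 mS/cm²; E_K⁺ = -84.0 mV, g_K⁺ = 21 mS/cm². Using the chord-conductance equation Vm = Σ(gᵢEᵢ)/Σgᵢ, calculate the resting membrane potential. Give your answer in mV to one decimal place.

Σ gᵢEᵢ = 1.8·(40.5) + 21·(-84.0) = -1691.10
Σ gᵢ = 1.8 + 21 = 22.8
Vm = -1691.10 / 22.8 = -74.17 mV

-74.2 mV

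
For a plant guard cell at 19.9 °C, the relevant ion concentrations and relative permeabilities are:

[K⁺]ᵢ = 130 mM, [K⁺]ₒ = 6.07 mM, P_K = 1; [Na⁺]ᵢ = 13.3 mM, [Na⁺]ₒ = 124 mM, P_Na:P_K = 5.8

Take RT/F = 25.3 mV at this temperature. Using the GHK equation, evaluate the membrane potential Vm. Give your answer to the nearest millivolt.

Vm = 25.3 · ln[(Σ P·[cation]ₒ + Σ P·[anion]ᵢ) / (Σ P·[cation]ᵢ + Σ P·[anion]ₒ)]
Numerator = 1×6.07 + 5.8×124 = 725.3
Denominator = 1×130 + 5.8×13.3 = 207.1
Vm = 25.3 · ln(3.5014) = 25.3 × (1.2531) = 31.70 mV

32 mV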